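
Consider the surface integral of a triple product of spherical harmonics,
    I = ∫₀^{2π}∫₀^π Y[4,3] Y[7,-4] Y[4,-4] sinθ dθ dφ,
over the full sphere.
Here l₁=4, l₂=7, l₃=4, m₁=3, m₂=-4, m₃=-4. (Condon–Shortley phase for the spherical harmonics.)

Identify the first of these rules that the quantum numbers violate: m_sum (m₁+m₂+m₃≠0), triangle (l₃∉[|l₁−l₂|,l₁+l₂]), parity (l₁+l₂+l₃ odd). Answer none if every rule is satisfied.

azimuthal sum: 3 − 4 − 4 = -5  ✗
3 ≤ 4 ≤ 11 (triangle on l)
L = 4 + 7 + 4 = 15 (odd)

m_sum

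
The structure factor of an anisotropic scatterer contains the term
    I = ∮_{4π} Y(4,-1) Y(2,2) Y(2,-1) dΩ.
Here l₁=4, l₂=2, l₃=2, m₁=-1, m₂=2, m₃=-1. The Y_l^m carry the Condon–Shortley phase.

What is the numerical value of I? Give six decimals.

Checks pass: Σm=0; 8 even; l₃=2∈[2,6].
(2·4+1)(2·2+1)(2·2+1) = 225
Δ: 4! 4! 0! / 9! → 1/630
sum: t=2:+1/16 = 1/16
3j²(4 2 2; 0 0 0) = Δ·Π!·Σ² = 2/35  (sign +1)
sum: t=4:+1/144 = 1/144
3j²(4 2 2; -1 2 -1) = Δ·Π!·Σ² = 1/126  (sign -1)
combine: 4πI² = 225·2/35·1/126 = 5/49
take √, sign -1: I = -0.09011188

-0.090112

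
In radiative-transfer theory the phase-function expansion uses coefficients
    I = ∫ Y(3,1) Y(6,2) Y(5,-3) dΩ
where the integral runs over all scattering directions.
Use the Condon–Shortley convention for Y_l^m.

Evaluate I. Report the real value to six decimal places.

-0.145631

m-sum 0 ✓  L=14 even ✓  3≤5≤9 ✓
Π(2lᵢ+1) = 7×13×11 = 1001
triangle coeff Δ(3,6,5) = 1/675675
Σ_t [1,3]: t=1:−1/8640 t=2:+1/2304 t=3:−1/8640 = 7/34560
(3j)²=7/429 [(3 6 5; 0 0 0)], sign=-1
Σ_t [0,2]: t=0:+1/1935360 t=1:−1/30240 t=2:+1/11520 = 1/18432
(3j)²=7/429 [(3 6 5; 1 2 -3)], sign=+1
⇒ 4πI² = 343/1287
I = (-1)√(343/1287/(4π)) = -0.14563067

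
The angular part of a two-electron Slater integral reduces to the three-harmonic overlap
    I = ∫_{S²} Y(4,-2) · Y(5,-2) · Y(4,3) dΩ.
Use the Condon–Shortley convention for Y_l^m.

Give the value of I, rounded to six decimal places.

0.000000

-2 − 2 + 3 = -1 ≠ 0: azimuthal integral kills it; I = 0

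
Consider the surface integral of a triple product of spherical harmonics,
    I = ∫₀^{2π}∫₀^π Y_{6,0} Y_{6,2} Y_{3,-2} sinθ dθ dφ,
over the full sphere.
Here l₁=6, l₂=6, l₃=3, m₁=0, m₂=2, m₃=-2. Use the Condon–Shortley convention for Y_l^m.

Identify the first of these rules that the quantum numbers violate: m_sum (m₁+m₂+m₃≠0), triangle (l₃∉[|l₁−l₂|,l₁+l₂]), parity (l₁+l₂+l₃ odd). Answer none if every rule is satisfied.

Σmᵢ = 0  ✓
l₃∈[|l₁−l₂|,l₁+l₂]=[0,12], have l₃=3  ✓
Σlᵢ = 15 ⇒ odd  ✗

parity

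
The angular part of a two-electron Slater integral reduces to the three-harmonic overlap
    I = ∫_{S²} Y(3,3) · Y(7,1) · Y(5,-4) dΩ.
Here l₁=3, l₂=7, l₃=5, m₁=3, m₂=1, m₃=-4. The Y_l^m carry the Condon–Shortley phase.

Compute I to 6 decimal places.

0.000000

L=15 odd ⇒ parity kills the (l;000) factor ⇒ I = 0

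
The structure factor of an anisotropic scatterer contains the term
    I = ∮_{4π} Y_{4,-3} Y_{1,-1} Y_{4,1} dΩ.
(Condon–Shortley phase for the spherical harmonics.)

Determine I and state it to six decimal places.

0.000000

-3 − 1 + 1 = -3 ≠ 0: azimuthal integral kills it; I = 0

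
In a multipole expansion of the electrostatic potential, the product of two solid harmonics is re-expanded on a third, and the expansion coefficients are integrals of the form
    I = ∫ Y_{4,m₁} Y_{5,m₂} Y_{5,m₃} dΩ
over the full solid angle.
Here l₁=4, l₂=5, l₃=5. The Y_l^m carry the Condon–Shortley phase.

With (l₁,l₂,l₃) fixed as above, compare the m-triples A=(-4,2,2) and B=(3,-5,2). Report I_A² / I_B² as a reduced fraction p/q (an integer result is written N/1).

5/3

Same 4,5,5: normalisation and zero-m 3j drop out of the ratio.
A: Δ: 4! 4! 6! / 15! → 1/3153150; sum: t=4:+1/20736 = 1/20736; 3j²(4 5 5; -4 2 2) = Δ·Π!·Σ² = 35/1287  (sign -1)
B: Δ: 4! 4! 6! / 15! → 1/3153150; sum: t=0:+1/103680 = 1/103680; 3j²(4 5 5; 3 -5 2) = Δ·Π!·Σ² = 7/429  (sign -1)
I_A²/I_B² = (35/1287)/(7/429) = 5/3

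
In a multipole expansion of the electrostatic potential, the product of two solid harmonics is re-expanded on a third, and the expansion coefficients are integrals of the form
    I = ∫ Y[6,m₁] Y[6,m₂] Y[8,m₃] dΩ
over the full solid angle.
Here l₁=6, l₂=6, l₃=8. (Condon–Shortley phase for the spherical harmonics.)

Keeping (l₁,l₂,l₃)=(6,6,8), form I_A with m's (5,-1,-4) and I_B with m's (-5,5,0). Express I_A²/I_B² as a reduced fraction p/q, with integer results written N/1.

Same 6,6,8: normalisation and zero-m 3j drop out of the ratio.
A: Δ: 4! 8! 8! / 21! → 1/1309458150; sum: t=0:+1/87091200 t=1:−1/139345920 = 1/232243200; 3j²(6 6 8; 5 -1 -4) = Δ·Π!·Σ² = 33/8398  (sign +1)
B: Δ: 4! 8! 8! / 21! → 1/1309458150; sum: t=3:−1/9754214400 t=4:+1/609638400 = 1/650280960; 3j²(6 6 8; -5 5 0) = Δ·Π!·Σ² = 275/58786  (sign +1)
I_A²/I_B² = (33/8398)/(275/58786) = 21/25

21/25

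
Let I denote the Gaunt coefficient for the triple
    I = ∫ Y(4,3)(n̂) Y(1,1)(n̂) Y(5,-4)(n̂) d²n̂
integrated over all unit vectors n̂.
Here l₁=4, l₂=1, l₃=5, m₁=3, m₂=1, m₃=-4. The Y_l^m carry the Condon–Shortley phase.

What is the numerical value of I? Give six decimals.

m-sum 0 ✓  L=10 even ✓  3≤5≤5 ✓
Π(2lᵢ+1) = 9×3×11 = 297
triangle coeff Δ(4,1,5) = 1/495
Σ_t [0,0]: t=0:+1/576 = 1/576
(3j)²=5/99 [(4 1 5; 0 0 0)], sign=-1
Σ_t [0,0]: t=0:+1/10080 = 1/10080
(3j)²=4/55 [(4 1 5; 3 1 -4)], sign=-1
⇒ 4πI² = 12/11
I = (+1)√(12/11/(4π)) = 0.29463840

0.294638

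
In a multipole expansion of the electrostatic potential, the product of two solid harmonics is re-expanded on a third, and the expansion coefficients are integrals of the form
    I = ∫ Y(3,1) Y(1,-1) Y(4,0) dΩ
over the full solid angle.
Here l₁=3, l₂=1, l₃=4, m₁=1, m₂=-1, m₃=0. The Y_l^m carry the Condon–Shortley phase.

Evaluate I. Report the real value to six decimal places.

0.150786

Rules hold: Σm=0, L=8 even, 2≤4≤4.
N = 7·3·9 = 189
Δ = 0!·6!·2!/9! = 1/252
Racah Σ t=0..0: t=0:+1/36 = 1/36
⇒ 3j(3 1 4; 0 0 0)² = 4/63, sgn +1
Racah Σ t=0..0: t=0:+1/96 = 1/96
⇒ 3j(3 1 4; 1 -1 0)² = 1/42, sgn +1
4πI² = N·(3j₀)²·(3jₘ)² = 2/7
I = +1·√(0.285714/4π) = 0.15078601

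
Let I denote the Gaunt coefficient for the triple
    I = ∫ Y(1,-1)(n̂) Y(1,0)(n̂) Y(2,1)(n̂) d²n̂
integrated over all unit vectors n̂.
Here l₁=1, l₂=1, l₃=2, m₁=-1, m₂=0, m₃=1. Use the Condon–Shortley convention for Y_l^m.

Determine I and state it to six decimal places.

-0.218510

Rules hold: Σm=0, L=4 even, 0≤2≤2.
N = 3·3·5 = 45
Δ = 0!·2!·2!/5! = 1/30
Racah Σ t=0..0: t=0:+1/1 = 1/1
⇒ 3j(1 1 2; 0 0 0)² = 2/15, sgn +1
Racah Σ t=0..0: t=0:+1/2 = 1/2
⇒ 3j(1 1 2; -1 0 1)² = 1/10, sgn -1
4πI² = N·(3j₀)²·(3jₘ)² = 3/5
I = -1·√(0.6/4π) = -0.21850969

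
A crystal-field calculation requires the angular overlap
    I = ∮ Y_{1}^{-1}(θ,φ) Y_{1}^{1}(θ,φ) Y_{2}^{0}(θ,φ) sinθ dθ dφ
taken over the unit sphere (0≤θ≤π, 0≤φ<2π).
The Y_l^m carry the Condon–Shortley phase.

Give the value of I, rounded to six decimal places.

Checks pass: Σm=0; 4 even; l₃=2∈[0,2].
(2·1+1)(2·1+1)(2·2+1) = 45
Δ: 0! 2! 2! / 5! → 1/30
sum: t=0:+1/1 = 1/1
3j²(1 1 2; 0 0 0) = Δ·Π!·Σ² = 2/15  (sign +1)
sum: t=0:+1/4 = 1/4
3j²(1 1 2; -1 1 0) = Δ·Π!·Σ² = 1/30  (sign +1)
combine: 4πI² = 45·2/15·1/30 = 1/5
take √, sign +1: I = 0.12615663

0.126157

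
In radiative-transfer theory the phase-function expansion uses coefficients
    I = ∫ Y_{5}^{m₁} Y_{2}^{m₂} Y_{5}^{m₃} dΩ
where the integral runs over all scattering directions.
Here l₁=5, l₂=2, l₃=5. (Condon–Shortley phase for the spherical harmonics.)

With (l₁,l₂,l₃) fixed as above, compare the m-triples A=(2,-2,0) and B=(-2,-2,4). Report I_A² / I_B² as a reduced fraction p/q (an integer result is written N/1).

Shared (l₁,l₂,l₃)=(5,2,5): N and (l;000)² cancel in I_A²/I_B².
A: Δ = 2!·8!·2!/13! = 1/38610; Racah Σ t=0..0: t=0:+1/2880 = 1/2880; ⇒ 3j(5 2 5; 2 -2 0)² = 14/429, sgn -1
B: Δ = 2!·8!·2!/13! = 1/38610; Racah Σ t=0..0: t=0:+1/20160 = 1/20160; ⇒ 3j(5 2 5; -2 -2 4)² = 12/715, sgn -1
I_A²/I_B² = (14/429)/(12/715) = 35/18

35/18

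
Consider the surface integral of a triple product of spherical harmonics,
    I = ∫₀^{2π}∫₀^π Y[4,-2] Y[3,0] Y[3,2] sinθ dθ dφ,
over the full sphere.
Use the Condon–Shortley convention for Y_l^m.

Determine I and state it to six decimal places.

-0.044418

m-sum 0 ✓  L=10 even ✓  1≤3≤7 ✓
Π(2lᵢ+1) = 9×7×7 = 441
triangle coeff Δ(4,3,3) = 1/34650
Σ_t [1,3]: t=1:−1/72 t=2:+1/16 t=3:−1/72 = 5/144
(3j)²=2/77 [(4 3 3; 0 0 0)], sign=-1
Σ_t [2,3]: t=2:+1/96 t=3:−1/72 = -1/288
(3j)²=1/462 [(4 3 3; -2 0 2)], sign=+1
⇒ 4πI² = 3/121
I = (-1)√(3/121/(4π)) = -0.04441841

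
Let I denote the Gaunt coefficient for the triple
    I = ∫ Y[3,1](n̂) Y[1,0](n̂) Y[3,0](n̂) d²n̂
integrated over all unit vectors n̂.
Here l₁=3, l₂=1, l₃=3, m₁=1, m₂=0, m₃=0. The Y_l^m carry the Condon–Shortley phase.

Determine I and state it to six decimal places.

Σmᵢ = 1 ≠ 0, so the φ-integral vanishes; I = 0

0.000000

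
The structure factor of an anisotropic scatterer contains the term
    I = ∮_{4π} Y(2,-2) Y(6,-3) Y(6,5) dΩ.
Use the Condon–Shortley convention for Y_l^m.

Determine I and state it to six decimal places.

0.120286

m-sum 0 ✓  L=14 even ✓  4≤6≤8 ✓
Π(2lᵢ+1) = 5×13×13 = 845
triangle coeff Δ(2,6,6) = 1/90090
Σ_t [0,2]: t=0:+1/69120 t=1:−1/14400 t=2:+1/69120 = -7/172800
(3j)²=14/715 [(2 6 6; 0 0 0)], sign=-1
Σ_t [2,2]: t=2:+1/1451520 = 1/1451520
(3j)²=1/91 [(2 6 6; -2 -3 5)], sign=-1
⇒ 4πI² = 2/11
I = (+1)√(2/11/(4π)) = 0.12028562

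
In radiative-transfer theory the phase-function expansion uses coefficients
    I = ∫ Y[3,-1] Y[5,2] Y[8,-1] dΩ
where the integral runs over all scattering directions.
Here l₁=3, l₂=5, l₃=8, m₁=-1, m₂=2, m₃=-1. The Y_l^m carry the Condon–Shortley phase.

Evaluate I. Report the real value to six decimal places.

m-sum 0 ✓  L=16 even ✓  2≤8≤8 ✓
Π(2lᵢ+1) = 7×11×17 = 1309
triangle coeff Δ(3,5,8) = 1/136136
Σ_t [0,0]: t=0:+1/518400 = 1/518400
(3j)²=56/2431 [(3 5 8; 0 0 0)], sign=+1
Σ_t [0,0]: t=0:+1/1451520 = 1/1451520
(3j)²=45/4862 [(3 5 8; -1 2 -1)], sign=-1
⇒ 4πI² = 8820/31603
I = (-1)√(8820/31603/(4π)) = -0.14902708

-0.149027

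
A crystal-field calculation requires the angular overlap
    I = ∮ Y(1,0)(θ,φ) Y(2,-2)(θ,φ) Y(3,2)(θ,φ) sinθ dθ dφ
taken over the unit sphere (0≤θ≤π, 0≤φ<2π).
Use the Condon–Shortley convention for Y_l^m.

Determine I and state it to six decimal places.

0.184674

Rules hold: Σm=0, L=6 even, 1≤3≤3.
N = 3·5·7 = 105
Δ = 0!·2!·4!/7! = 1/105
Racah Σ t=0..0: t=0:+1/4 = 1/4
⇒ 3j(1 2 3; 0 0 0)² = 3/35, sgn -1
Racah Σ t=0..0: t=0:+1/24 = 1/24
⇒ 3j(1 2 3; 0 -2 2)² = 1/21, sgn -1
4πI² = N·(3j₀)²·(3jₘ)² = 3/7
I = +1·√(0.428571/4π) = 0.18467439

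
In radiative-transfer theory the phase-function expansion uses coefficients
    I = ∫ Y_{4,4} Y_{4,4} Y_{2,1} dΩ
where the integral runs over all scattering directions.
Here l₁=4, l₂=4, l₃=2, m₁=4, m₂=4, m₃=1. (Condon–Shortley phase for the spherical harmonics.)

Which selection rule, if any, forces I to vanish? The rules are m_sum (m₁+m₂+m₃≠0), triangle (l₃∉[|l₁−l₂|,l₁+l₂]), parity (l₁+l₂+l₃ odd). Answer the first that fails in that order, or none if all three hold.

m_sum

azimuthal sum: 4 + 4 + 1 = 9  ✗
0 ≤ 2 ≤ 8 (triangle on l)
L = 4 + 4 + 2 = 10 (even)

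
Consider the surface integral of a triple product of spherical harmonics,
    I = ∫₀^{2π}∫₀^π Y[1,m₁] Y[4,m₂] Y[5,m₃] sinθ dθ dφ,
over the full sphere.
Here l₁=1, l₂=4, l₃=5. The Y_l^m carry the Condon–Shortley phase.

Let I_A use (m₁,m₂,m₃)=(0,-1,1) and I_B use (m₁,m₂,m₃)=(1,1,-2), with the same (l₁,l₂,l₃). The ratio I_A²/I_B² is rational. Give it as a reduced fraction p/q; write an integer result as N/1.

Shared (l₁,l₂,l₃)=(1,4,5): N and (l;000)² cancel in I_A²/I_B².
A: Δ = 0!·2!·8!/11! = 1/495; Racah Σ t=0..0: t=0:+1/720 = 1/720; ⇒ 3j(1 4 5; 0 -1 1)² = 8/165, sgn +1
B: Δ = 0!·2!·8!/11! = 1/495; Racah Σ t=0..0: t=0:+1/1440 = 1/1440; ⇒ 3j(1 4 5; 1 1 -2)² = 7/165, sgn -1
I_A²/I_B² = (8/165)/(7/165) = 8/7

8/7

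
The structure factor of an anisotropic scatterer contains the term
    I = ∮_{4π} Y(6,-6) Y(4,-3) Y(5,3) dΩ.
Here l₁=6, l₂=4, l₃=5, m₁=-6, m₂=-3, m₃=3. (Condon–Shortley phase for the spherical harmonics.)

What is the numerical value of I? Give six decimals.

m-sum = -6 − 3 + 3 = -6 ≠ 0 ⇒ I = 0

0.000000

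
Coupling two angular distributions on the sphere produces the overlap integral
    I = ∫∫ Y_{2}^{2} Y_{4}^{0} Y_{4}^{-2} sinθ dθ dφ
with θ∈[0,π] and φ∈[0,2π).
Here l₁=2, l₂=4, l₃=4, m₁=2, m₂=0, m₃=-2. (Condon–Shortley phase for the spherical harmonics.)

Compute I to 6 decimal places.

m-sum 0 ✓  L=10 even ✓  2≤4≤6 ✓
Π(2lᵢ+1) = 5×9×9 = 405
triangle coeff Δ(2,4,4) = 1/13860
Σ_t [0,2]: t=0:+1/192 t=1:−1/36 t=2:+1/192 = -5/288
(3j)²=20/693 [(2 4 4; 0 0 0)], sign=-1
Σ_t [0,0]: t=0:+1/192 = 1/192
(3j)²=3/77 [(2 4 4; 2 0 -2)], sign=+1
⇒ 4πI² = 2700/5929
I = (-1)√(2700/5929/(4π)) = -0.19036462

-0.190365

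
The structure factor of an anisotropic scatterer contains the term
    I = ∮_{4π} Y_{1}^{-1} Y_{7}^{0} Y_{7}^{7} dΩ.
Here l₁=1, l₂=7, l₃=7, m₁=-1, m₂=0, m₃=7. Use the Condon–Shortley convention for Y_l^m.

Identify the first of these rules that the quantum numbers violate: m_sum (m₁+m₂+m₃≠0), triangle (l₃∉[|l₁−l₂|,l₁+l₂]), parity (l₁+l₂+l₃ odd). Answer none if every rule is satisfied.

m_sum

m₁+m₂+m₃ = -1 + 0 + 7 = 6  ✗
triangle: |1−7|=6 ≤ l₃=7 ≤ 1+7=8
parity: l₁+l₂+l₃ = 15 is odd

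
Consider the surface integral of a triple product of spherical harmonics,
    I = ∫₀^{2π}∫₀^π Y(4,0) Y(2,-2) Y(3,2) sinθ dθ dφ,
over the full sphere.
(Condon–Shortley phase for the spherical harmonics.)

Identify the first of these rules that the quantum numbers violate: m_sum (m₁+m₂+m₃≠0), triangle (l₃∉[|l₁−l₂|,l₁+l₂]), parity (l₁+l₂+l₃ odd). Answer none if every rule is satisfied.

parity

azimuthal sum: 0 − 2 + 2 = 0  ✓
2 ≤ 3 ≤ 6 (triangle on l)  ✓
L = 4 + 2 + 3 = 9 (odd)  ✗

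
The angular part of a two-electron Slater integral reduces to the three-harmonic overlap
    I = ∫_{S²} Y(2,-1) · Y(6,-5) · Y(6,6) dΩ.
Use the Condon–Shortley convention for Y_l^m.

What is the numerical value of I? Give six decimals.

Checks pass: Σm=0; 14 even; l₃=6∈[4,8].
(2·2+1)(2·6+1)(2·6+1) = 845
Δ: 2! 2! 10! / 15! → 1/90090
sum: t=0:+1/69120 t=1:−1/14400 t=2:+1/69120 = -7/172800
3j²(2 6 6; 0 0 0) = Δ·Π!·Σ² = 14/715  (sign -1)
sum: t=1:−1/7257600 = -1/7257600
3j²(2 6 6; -1 -5 6) = Δ·Π!·Σ² = 11/455  (sign -1)
combine: 4πI² = 845·14/715·11/455 = 2/5
take √, sign +1: I = 0.17841241

0.178412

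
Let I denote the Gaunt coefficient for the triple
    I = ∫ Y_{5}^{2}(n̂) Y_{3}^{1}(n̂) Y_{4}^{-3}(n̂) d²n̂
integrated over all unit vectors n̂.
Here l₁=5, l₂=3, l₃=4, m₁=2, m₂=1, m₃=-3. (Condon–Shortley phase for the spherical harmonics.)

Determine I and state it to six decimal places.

-0.171363

m-sum 0 ✓  L=12 even ✓  2≤4≤8 ✓
Π(2lᵢ+1) = 11×7×9 = 693
triangle coeff Δ(5,3,4) = 1/180180
Σ_t [1,3]: t=1:−1/576 t=2:+1/144 t=3:−1/576 = 1/288
(3j)²=20/1001 [(5 3 4; 0 0 0)], sign=+1
Σ_t [2,3]: t=2:+1/960 t=3:−1/4320 = 7/8640
(3j)²=343/12870 [(5 3 4; 2 1 -3)], sign=-1
⇒ 4πI² = 686/1859
I = (-1)√(686/1859/(4π)) = -0.17136315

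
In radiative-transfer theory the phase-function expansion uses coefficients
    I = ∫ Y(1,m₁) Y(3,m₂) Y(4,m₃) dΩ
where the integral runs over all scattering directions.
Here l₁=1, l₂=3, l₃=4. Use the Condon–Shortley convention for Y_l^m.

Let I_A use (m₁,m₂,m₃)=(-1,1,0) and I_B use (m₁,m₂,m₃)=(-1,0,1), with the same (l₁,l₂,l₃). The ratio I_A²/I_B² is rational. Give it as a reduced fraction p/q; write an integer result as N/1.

3/5

Shared (l₁,l₂,l₃)=(1,3,4): N and (l;000)² cancel in I_A²/I_B².
A: Δ = 0!·2!·6!/9! = 1/252; Racah Σ t=0..0: t=0:+1/96 = 1/96; ⇒ 3j(1 3 4; -1 1 0)² = 1/42, sgn +1
B: Δ = 0!·2!·6!/9! = 1/252; Racah Σ t=0..0: t=0:+1/72 = 1/72; ⇒ 3j(1 3 4; -1 0 1)² = 5/126, sgn -1
I_A²/I_B² = (1/42)/(5/126) = 3/5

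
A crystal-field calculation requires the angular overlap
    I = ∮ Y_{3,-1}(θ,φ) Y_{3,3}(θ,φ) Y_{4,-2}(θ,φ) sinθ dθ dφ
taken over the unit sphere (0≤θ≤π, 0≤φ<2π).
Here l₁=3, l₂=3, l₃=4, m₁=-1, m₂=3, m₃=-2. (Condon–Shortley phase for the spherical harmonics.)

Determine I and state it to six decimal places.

-0.188451

Checks pass: Σm=0; 10 even; l₃=4∈[0,6].
(2·3+1)(2·3+1)(2·4+1) = 441
Δ: 2! 4! 4! / 11! → 1/34650
sum: t=0:+1/72 t=1:−1/16 t=2:+1/72 = -5/144
3j²(3 3 4; 0 0 0) = Δ·Π!·Σ² = 2/77  (sign -1)
sum: t=2:+1/192 = 1/192
3j²(3 3 4; -1 3 -2) = Δ·Π!·Σ² = 3/77  (sign +1)
combine: 4πI² = 441·2/77·3/77 = 54/121
take √, sign -1: I = -0.18845135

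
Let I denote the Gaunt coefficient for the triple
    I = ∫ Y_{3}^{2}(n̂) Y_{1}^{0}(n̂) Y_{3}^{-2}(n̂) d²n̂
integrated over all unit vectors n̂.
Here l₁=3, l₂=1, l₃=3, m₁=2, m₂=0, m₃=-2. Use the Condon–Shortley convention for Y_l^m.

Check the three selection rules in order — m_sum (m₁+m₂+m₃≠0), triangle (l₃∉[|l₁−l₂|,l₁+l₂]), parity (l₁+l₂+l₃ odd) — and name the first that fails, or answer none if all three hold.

Σmᵢ = 0  ✓
l₃∈[|l₁−l₂|,l₁+l₂]=[2,4], have l₃=3  ✓
Σlᵢ = 7 ⇒ odd  ✗

parity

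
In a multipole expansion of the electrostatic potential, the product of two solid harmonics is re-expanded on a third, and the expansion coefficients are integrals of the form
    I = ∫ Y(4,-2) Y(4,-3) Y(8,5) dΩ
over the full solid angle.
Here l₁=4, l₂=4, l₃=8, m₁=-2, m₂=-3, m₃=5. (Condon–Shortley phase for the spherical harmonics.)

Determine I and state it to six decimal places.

-0.240299

m-sum 0 ✓  L=16 even ✓  0≤8≤8 ✓
Π(2lᵢ+1) = 9×9×17 = 1377
triangle coeff Δ(4,4,8) = 1/218790
Σ_t [0,0]: t=0:+1/331776 = 1/331776
(3j)²=490/21879 [(4 4 8; 0 0 0)], sign=+1
Σ_t [0,0]: t=0:+1/7257600 = 1/7257600
(3j)²=2/85 [(4 4 8; -2 -3 5)], sign=-1
⇒ 4πI² = 1764/2431
I = (-1)√(1764/2431/(4π)) = -0.24029895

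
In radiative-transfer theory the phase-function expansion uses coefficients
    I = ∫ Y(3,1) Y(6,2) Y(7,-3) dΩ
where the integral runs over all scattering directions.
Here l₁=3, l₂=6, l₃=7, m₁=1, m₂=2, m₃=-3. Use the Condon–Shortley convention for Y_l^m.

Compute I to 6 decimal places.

-0.150285

Checks pass: Σm=0; 16 even; l₃=7∈[3,9].
(2·3+1)(2·6+1)(2·7+1) = 1365
Δ: 2! 4! 10! / 17! → 1/2042040
sum: t=0:+1/207360 t=1:−1/57600 t=2:+1/207360 = -1/129600
3j²(3 6 7; 0 0 0) = Δ·Π!·Σ² = 168/12155  (sign +1)
sum: t=0:+1/645120 t=1:−1/181440 t=2:+1/829440 = -1/362880
3j²(3 6 7; 1 2 -3) = Δ·Π!·Σ² = 256/17017  (sign -1)
combine: 4πI² = 1365·168/12155·256/17017 = 129024/454597
take √, sign -1: I = -0.15028548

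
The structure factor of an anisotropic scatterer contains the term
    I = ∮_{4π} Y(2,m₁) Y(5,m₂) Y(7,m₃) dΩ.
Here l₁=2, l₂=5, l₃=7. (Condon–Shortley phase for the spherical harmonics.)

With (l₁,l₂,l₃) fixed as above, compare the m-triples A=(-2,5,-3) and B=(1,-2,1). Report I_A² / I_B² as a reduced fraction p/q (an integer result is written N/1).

Shared (l₁,l₂,l₃)=(2,5,7): N and (l;000)² cancel in I_A²/I_B².
A: Δ = 0!·4!·10!/15! = 1/15015; Racah Σ t=0..0: t=0:+1/87091200 = 1/87091200; ⇒ 3j(2 5 7; -2 5 -3)² = 1/15015, sgn +1
B: Δ = 0!·4!·10!/15! = 1/15015; Racah Σ t=0..0: t=0:+1/181440 = 1/181440; ⇒ 3j(2 5 7; 1 -2 1)² = 32/3003, sgn +1
I_A²/I_B² = (1/15015)/(32/3003) = 1/160

1/160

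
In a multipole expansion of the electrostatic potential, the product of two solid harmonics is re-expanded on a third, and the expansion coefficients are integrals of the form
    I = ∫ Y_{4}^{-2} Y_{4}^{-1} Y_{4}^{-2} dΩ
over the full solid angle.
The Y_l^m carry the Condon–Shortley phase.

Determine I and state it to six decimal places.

0.000000

Σmᵢ = -5 ≠ 0, so the φ-integral vanishes; I = 0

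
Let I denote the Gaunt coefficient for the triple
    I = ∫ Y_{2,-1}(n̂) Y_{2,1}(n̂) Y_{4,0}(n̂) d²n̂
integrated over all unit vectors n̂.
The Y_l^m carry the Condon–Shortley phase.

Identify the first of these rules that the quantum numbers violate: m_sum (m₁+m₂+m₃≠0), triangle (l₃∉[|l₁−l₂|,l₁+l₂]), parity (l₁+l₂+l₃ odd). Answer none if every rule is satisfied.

azimuthal sum: -1 + 1 + 0 = 0  ✓
0 ≤ 4 ≤ 4 (triangle on l)  ✓
L = 2 + 2 + 4 = 8 (even)  ✓

none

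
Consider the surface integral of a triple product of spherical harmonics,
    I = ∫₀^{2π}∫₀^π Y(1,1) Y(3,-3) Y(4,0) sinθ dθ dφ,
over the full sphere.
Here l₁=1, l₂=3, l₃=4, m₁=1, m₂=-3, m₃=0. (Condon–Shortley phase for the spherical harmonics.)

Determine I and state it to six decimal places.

m-sum = 1 − 3 + 0 = -2 ≠ 0 ⇒ I = 0

0.000000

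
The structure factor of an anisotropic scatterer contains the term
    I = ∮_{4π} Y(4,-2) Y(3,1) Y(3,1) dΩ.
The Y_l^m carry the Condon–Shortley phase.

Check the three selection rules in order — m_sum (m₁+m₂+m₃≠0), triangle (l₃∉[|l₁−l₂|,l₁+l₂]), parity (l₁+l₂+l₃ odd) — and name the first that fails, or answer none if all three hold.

none

m₁+m₂+m₃ = -2 + 1 + 1 = 0  ✓
triangle: |4−3|=1 ≤ l₃=3 ≤ 4+3=7  ✓
parity: l₁+l₂+l₃ = 10 is even  ✓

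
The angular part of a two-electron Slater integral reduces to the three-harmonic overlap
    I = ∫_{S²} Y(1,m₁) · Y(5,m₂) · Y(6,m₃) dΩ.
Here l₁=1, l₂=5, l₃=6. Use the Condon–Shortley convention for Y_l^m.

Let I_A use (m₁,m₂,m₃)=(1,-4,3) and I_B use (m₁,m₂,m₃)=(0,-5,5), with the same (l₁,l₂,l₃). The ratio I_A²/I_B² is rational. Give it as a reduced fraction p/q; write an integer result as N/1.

Same 1,5,6: normalisation and zero-m 3j drop out of the ratio.
A: Δ: 0! 2! 10! / 13! → 1/858; sum: t=0:+1/725760 = 1/725760; 3j²(1 5 6; 1 -4 3) = Δ·Π!·Σ² = 1/286  (sign -1)
B: Δ: 0! 2! 10! / 13! → 1/858; sum: t=0:+1/3628800 = 1/3628800; 3j²(1 5 6; 0 -5 5) = Δ·Π!·Σ² = 1/78  (sign -1)
I_A²/I_B² = (1/286)/(1/78) = 3/11

3/11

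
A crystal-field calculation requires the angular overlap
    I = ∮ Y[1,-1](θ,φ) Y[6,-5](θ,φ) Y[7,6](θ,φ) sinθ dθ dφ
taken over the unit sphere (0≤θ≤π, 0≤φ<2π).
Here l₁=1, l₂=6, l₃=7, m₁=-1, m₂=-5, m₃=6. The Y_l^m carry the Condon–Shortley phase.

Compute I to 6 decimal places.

0.309019

Checks pass: Σm=0; 14 even; l₃=7∈[5,7].
(2·1+1)(2·6+1)(2·7+1) = 585
Δ: 0! 2! 12! / 15! → 1/1365
sum: t=0:+1/518400 = 1/518400
3j²(1 6 7; 0 0 0) = Δ·Π!·Σ² = 7/195  (sign -1)
sum: t=0:+1/79833600 = 1/79833600
3j²(1 6 7; -1 -5 6) = Δ·Π!·Σ² = 2/35  (sign -1)
combine: 4πI² = 585·7/195·2/35 = 6/5
take √, sign +1: I = 0.30901936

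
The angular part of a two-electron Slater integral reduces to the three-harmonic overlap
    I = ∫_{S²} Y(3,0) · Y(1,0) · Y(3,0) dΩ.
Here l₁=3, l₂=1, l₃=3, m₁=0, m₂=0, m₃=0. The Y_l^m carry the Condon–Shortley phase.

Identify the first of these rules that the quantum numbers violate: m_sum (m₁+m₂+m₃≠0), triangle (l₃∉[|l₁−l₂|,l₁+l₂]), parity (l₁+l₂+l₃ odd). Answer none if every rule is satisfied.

parity

Σmᵢ = 0  ✓
l₃∈[|l₁−l₂|,l₁+l₂]=[2,4], have l₃=3  ✓
Σlᵢ = 7 ⇒ odd  ✗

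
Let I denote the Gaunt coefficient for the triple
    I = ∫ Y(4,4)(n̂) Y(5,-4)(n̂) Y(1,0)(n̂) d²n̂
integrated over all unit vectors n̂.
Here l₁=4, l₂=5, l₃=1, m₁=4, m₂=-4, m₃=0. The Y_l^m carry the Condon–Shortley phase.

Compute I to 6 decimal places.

0.147319

Checks pass: Σm=0; 10 even; l₃=1∈[1,9].
(2·4+1)(2·5+1)(2·1+1) = 297
Δ: 8! 0! 2! / 11! → 1/495
sum: t=4:+1/576 = 1/576
3j²(4 5 1; 0 0 0) = Δ·Π!·Σ² = 5/99  (sign -1)
sum: t=0:+1/40320 = 1/40320
3j²(4 5 1; 4 -4 0) = Δ·Π!·Σ² = 1/55  (sign -1)
combine: 4πI² = 297·5/99·1/55 = 3/11
take √, sign +1: I = 0.14731920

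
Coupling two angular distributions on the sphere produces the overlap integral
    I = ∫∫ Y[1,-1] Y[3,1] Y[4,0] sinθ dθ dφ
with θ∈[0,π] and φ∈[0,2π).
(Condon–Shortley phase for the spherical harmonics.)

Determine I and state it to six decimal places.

0.150786

Rules hold: Σm=0, L=8 even, 2≤4≤4.
N = 3·7·9 = 189
Δ = 0!·2!·6!/9! = 1/252
Racah Σ t=0..0: t=0:+1/36 = 1/36
⇒ 3j(1 3 4; 0 0 0)² = 4/63, sgn +1
Racah Σ t=0..0: t=0:+1/96 = 1/96
⇒ 3j(1 3 4; -1 1 0)² = 1/42, sgn +1
4πI² = N·(3j₀)²·(3jₘ)² = 2/7
I = +1·√(0.285714/4π) = 0.15078601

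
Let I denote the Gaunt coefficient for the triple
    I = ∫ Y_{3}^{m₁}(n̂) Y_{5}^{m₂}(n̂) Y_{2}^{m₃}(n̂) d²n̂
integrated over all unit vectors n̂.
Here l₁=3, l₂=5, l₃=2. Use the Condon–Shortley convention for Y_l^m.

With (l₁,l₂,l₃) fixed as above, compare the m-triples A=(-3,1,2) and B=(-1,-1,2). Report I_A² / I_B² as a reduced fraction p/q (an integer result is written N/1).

Shared (l₁,l₂,l₃)=(3,5,2): N and (l;000)² cancel in I_A²/I_B².
A: Δ = 6!·0!·4!/11! = 1/2310; Racah Σ t=6..6: t=6:+1/17280 = 1/17280; ⇒ 3j(3 5 2; -3 1 2)² = 1/2310, sgn +1
B: Δ = 6!·0!·4!/11! = 1/2310; Racah Σ t=4..4: t=4:+1/1152 = 1/1152; ⇒ 3j(3 5 2; -1 -1 2)² = 1/154, sgn +1
I_A²/I_B² = (1/2310)/(1/154) = 1/15

1/15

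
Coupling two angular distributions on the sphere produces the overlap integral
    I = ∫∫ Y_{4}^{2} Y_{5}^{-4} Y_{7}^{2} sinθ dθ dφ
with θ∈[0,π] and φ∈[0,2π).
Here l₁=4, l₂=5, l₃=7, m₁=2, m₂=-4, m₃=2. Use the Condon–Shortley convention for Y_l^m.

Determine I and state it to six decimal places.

-0.139414

Rules hold: Σm=0, L=16 even, 1≤7≤9.
N = 9·11·15 = 1485
Δ = 2!·6!·8!/17! = 1/6126120
Racah Σ t=0..2: t=0:+1/69120 t=1:−1/20736 t=2:+1/69120 = -1/51840
⇒ 3j(4 5 7; 0 0 0)² = 280/21879, sgn +1
Racah Σ t=0..1: t=0:+1/483840 t=1:−1/4838400 = 1/537600
⇒ 3j(4 5 7; 2 -4 2)² = 2187/170170, sgn -1
4πI² = N·(3j₀)²·(3jₘ)² = 131220/537251
I = -1·√(0.244243/4π) = -0.13941403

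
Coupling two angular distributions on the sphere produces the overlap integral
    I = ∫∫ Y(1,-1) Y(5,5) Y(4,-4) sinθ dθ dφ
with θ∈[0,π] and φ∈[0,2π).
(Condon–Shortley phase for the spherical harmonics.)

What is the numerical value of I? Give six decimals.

m-sum 0 ✓  L=10 even ✓  4≤4≤6 ✓
Π(2lᵢ+1) = 3×11×9 = 297
triangle coeff Δ(1,5,4) = 1/495
Σ_t [1,1]: t=1:−1/576 = -1/576
(3j)²=5/99 [(1 5 4; 0 0 0)], sign=-1
Σ_t [2,2]: t=2:+1/80640 = 1/80640
(3j)²=1/11 [(1 5 4; -1 5 -4)], sign=+1
⇒ 4πI² = 15/11
I = (-1)√(15/11/(4π)) = -0.32941575

-0.329416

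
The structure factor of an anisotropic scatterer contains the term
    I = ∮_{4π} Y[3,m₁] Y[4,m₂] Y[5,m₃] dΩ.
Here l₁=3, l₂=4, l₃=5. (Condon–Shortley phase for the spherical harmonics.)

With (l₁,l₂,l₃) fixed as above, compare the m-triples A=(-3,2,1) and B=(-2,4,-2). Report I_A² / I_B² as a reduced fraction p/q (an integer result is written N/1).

675/392

Same 3,4,5: normalisation and zero-m 3j drop out of the ratio.
A: Δ: 2! 4! 6! / 13! → 1/180180; sum: t=2:+1/2304 = 1/2304; 3j²(3 4 5; -3 2 1) = Δ·Π!·Σ² = 75/4004  (sign +1)
B: Δ: 2! 4! 6! / 13! → 1/180180; sum: t=2:+1/8640 = 1/8640; 3j²(3 4 5; -2 4 -2) = Δ·Π!·Σ² = 14/1287  (sign -1)
I_A²/I_B² = (75/4004)/(14/1287) = 675/392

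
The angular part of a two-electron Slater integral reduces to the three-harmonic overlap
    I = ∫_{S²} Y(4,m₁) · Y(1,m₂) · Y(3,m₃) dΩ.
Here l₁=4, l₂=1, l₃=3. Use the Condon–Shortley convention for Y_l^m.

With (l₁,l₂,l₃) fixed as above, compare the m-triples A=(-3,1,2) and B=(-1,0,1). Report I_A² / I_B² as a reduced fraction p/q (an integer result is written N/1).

Shared (l₁,l₂,l₃)=(4,1,3): N and (l;000)² cancel in I_A²/I_B².
A: Δ = 2!·6!·0!/9! = 1/252; Racah Σ t=2..2: t=2:+1/240 = 1/240; ⇒ 3j(4 1 3; -3 1 2)² = 1/12, sgn -1
B: Δ = 2!·6!·0!/9! = 1/252; Racah Σ t=1..1: t=1:−1/48 = -1/48; ⇒ 3j(4 1 3; -1 0 1)² = 5/84, sgn -1
I_A²/I_B² = (1/12)/(5/84) = 7/5

7/5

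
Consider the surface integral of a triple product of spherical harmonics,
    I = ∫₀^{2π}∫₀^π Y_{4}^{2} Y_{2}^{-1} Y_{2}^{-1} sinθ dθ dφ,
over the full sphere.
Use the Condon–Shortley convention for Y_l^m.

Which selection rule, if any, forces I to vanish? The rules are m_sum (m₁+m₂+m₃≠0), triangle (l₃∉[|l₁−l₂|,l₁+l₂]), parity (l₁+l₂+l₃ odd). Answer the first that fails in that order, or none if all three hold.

azimuthal sum: 2 − 1 − 1 = 0  ✓
2 ≤ 2 ≤ 6 (triangle on l)  ✓
L = 4 + 2 + 2 = 8 (even)  ✓

none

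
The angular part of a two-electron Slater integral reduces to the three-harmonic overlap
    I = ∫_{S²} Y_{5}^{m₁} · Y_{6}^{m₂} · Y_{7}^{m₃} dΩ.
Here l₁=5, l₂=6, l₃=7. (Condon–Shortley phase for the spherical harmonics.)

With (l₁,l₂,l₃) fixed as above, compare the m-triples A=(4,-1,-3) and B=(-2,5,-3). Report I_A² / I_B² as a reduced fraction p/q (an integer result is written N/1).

392/6875

Same 5,6,7: normalisation and zero-m 3j drop out of the ratio.
A: Δ: 4! 6! 8! / 19! → 1/174594420; sum: t=0:+1/2073600 t=1:−1/2488320 = 1/12441600; 3j²(5 6 7; 4 -1 -3) = Δ·Π!·Σ² = 98/138567  (sign +1)
B: Δ: 4! 6! 8! / 19! → 1/174594420; sum: t=3:−1/11612160 t=4:+1/4354560 = 1/6967296; 3j²(5 6 7; -2 5 -3) = Δ·Π!·Σ² = 625/50388  (sign +1)
I_A²/I_B² = (98/138567)/(625/50388) = 392/6875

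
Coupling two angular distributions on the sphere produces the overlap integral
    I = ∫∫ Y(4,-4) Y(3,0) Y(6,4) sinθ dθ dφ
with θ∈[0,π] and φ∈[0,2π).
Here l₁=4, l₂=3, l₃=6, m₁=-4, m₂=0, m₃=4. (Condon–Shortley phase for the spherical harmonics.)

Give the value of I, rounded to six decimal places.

0.000000

L=13 odd ⇒ parity kills the (l;000) factor ⇒ I = 0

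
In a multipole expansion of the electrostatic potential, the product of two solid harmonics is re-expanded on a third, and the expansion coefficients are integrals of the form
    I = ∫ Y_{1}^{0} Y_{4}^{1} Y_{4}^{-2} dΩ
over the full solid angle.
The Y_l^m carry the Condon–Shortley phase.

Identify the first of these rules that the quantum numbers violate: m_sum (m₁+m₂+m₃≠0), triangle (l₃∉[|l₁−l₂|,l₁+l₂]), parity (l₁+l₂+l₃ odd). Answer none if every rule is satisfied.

m_sum

Σmᵢ = -1  ✗
l₃∈[|l₁−l₂|,l₁+l₂]=[3,5], have l₃=4
Σlᵢ = 9 ⇒ odd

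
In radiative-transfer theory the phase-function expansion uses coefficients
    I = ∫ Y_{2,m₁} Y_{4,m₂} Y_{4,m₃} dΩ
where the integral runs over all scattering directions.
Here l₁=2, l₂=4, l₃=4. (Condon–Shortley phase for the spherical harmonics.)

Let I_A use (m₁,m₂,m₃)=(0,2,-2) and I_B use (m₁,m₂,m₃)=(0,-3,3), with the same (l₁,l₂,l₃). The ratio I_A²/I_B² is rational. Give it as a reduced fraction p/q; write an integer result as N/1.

l's match ⇒ only the (l;m) 3-j factors differ between A and B.
A: triangle coeff Δ(2,4,4) = 1/13860; Σ_t [0,2]: t=0:+1/2880 t=1:−1/120 t=2:+1/192 = -1/360; (3j)²=16/3465 [(2 4 4; 0 2 -2)], sign=-1
B: triangle coeff Δ(2,4,4) = 1/13860; Σ_t [0,1]: t=0:+1/480 t=1:−1/720 = 1/1440; (3j)²=7/1980 [(2 4 4; 0 -3 3)], sign=-1
I_A²/I_B² = (16/3465)/(7/1980) = 64/49

64/49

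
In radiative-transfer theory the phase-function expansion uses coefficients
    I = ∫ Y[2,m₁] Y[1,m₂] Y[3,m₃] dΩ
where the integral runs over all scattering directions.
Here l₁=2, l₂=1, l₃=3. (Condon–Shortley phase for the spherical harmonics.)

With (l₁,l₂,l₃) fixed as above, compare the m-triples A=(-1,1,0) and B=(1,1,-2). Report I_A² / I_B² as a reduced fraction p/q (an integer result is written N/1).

3/10

Same 2,1,3: normalisation and zero-m 3j drop out of the ratio.
A: Δ: 0! 4! 2! / 7! → 1/105; sum: t=0:+1/12 = 1/12; 3j²(2 1 3; -1 1 0) = Δ·Π!·Σ² = 1/35  (sign -1)
B: Δ: 0! 4! 2! / 7! → 1/105; sum: t=0:+1/12 = 1/12; 3j²(2 1 3; 1 1 -2) = Δ·Π!·Σ² = 2/21  (sign -1)
I_A²/I_B² = (1/35)/(2/21) = 3/10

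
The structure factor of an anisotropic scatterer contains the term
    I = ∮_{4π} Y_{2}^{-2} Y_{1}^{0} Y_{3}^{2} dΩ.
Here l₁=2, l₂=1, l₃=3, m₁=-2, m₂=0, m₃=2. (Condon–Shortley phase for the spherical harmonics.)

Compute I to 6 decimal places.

0.184674

Checks pass: Σm=0; 6 even; l₃=3∈[1,3].
(2·2+1)(2·1+1)(2·3+1) = 105
Δ: 0! 4! 2! / 7! → 1/105
sum: t=0:+1/4 = 1/4
3j²(2 1 3; 0 0 0) = Δ·Π!·Σ² = 3/35  (sign -1)
sum: t=0:+1/24 = 1/24
3j²(2 1 3; -2 0 2) = Δ·Π!·Σ² = 1/21  (sign -1)
combine: 4πI² = 105·3/35·1/21 = 3/7
take √, sign +1: I = 0.18467439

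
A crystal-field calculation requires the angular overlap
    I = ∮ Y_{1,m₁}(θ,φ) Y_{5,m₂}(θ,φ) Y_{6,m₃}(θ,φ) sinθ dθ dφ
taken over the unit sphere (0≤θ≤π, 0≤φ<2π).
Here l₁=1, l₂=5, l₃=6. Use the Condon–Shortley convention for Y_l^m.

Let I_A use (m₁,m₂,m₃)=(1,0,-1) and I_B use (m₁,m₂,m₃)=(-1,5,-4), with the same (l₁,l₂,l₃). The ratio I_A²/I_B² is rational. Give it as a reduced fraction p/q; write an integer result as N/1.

Shared (l₁,l₂,l₃)=(1,5,6): N and (l;000)² cancel in I_A²/I_B².
A: Δ = 0!·2!·10!/13! = 1/858; Racah Σ t=0..0: t=0:+1/28800 = 1/28800; ⇒ 3j(1 5 6; 1 0 -1)² = 7/286, sgn -1
B: Δ = 0!·2!·10!/13! = 1/858; Racah Σ t=0..0: t=0:+1/7257600 = 1/7257600; ⇒ 3j(1 5 6; -1 5 -4)² = 1/858, sgn +1
I_A²/I_B² = (7/286)/(1/858) = 21/1

21/1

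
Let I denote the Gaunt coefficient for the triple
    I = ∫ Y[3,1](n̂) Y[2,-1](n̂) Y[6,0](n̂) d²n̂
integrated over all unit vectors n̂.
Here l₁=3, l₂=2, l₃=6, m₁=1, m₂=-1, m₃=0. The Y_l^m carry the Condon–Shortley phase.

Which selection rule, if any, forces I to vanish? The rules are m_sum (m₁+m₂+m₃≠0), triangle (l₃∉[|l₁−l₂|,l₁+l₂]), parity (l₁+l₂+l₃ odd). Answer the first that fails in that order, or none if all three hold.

m₁+m₂+m₃ = 1 − 1 + 0 = 0  ✓
triangle: |3−2|=1 ≤ l₃=6 ≤ 3+2=5  ✗
parity: l₁+l₂+l₃ = 11 is odd

triangle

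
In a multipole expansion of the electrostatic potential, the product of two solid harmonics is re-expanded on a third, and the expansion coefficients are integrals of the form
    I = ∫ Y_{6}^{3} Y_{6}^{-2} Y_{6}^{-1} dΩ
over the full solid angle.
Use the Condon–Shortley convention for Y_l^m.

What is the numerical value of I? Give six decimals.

Checks pass: Σm=0; 18 even; l₃=6∈[0,12].
(2·6+1)(2·6+1)(2·6+1) = 2197
Δ: 6! 6! 6! / 19! → 1/325909584
sum: t=0:+1/373248000 t=1:−1/1728000 t=2:+1/110592 t=3:−1/46656 t=4:+1/110592 t=5:−1/1728000 t=6:+1/373248000 = -7/1555200
3j²(6 6 6; 0 0 0) = Δ·Π!·Σ² = 400/46189  (sign -1)
sum: t=0:+1/1244160 t=1:−1/207360 t=2:+1/276480 t=3:−1/3110400 = -1/1382400
3j²(6 6 6; 3 -2 -1) = Δ·Π!·Σ² = 189/92378  (sign +1)
combine: 4πI² = 2197·400/46189·189/92378 = 491400/12623809
take √, sign -1: I = -0.05565670

-0.055657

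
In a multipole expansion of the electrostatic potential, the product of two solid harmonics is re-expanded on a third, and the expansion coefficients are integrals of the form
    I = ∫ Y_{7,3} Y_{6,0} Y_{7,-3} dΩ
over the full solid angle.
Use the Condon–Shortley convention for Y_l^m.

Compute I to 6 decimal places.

m-sum 0 ✓  L=20 even ✓  1≤7≤13 ✓
Π(2lᵢ+1) = 15×13×15 = 2925
triangle coeff Δ(7,6,7) = 1/2444321880
Σ_t [0,6]: t=0:+1/2612736000 t=1:−1/20736000 t=2:+1/1658880 t=3:−1/746496 t=4:+1/1658880 t=5:−1/20736000 t=6:+1/2612736000 = -1/4354560
(3j)²=1000/138567 [(7 6 7; 0 0 0)], sign=+1
Σ_t [0,4]: t=0:+1/298598400 t=1:−1/10368000 t=2:+1/3317760 t=3:−1/6531840 t=4:+1/92897280 = 197/2985984000
(3j)²=38809/5542680 [(7 6 7; 3 0 -3)], sign=+1
⇒ 4πI² = 24255625/164109517
I = (+1)√(24255625/164109517/(4π)) = 0.10845121

0.108451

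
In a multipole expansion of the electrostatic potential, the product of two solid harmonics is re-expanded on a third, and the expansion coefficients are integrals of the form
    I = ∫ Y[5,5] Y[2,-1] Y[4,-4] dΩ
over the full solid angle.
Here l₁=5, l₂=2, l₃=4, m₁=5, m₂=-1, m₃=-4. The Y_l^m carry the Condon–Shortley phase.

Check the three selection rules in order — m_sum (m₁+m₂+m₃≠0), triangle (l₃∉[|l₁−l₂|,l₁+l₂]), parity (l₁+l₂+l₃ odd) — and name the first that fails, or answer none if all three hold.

parity

azimuthal sum: 5 − 1 − 4 = 0  ✓
3 ≤ 4 ≤ 7 (triangle on l)  ✓
L = 5 + 2 + 4 = 11 (odd)  ✗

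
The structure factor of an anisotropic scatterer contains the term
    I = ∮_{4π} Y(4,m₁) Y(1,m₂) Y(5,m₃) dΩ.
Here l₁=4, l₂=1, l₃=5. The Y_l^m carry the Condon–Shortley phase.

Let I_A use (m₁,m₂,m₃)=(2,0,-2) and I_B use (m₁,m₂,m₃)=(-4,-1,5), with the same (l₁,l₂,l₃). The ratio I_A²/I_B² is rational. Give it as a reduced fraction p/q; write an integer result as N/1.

l's match ⇒ only the (l;m) 3-j factors differ between A and B.
A: triangle coeff Δ(4,1,5) = 1/495; Σ_t [0,0]: t=0:+1/1440 = 1/1440; (3j)²=7/165 [(4 1 5; 2 0 -2)], sign=-1
B: triangle coeff Δ(4,1,5) = 1/495; Σ_t [0,0]: t=0:+1/80640 = 1/80640; (3j)²=1/11 [(4 1 5; -4 -1 5)], sign=+1
I_A²/I_B² = (7/165)/(1/11) = 7/15

7/15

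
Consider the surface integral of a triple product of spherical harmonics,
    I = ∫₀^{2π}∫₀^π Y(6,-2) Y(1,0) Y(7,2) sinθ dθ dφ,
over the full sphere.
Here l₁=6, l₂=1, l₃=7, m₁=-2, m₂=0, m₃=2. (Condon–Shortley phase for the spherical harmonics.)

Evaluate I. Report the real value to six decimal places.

Rules hold: Σm=0, L=14 even, 5≤7≤7.
N = 13·3·15 = 585
Δ = 0!·12!·2!/15! = 1/1365
Racah Σ t=0..0: t=0:+1/518400 = 1/518400
⇒ 3j(6 1 7; 0 0 0)² = 7/195, sgn -1
Racah Σ t=0..0: t=0:+1/967680 = 1/967680
⇒ 3j(6 1 7; -2 0 2)² = 3/91, sgn -1
4πI² = N·(3j₀)²·(3jₘ)² = 9/13
I = +1·√(0.692308/4π) = 0.23471705

0.234717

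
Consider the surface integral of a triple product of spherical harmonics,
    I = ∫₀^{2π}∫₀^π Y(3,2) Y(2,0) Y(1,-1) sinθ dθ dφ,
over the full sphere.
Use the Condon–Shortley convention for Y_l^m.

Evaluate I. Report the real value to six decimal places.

0.000000

m-sum = 2 + 0 − 1 = 1 ≠ 0 ⇒ I = 0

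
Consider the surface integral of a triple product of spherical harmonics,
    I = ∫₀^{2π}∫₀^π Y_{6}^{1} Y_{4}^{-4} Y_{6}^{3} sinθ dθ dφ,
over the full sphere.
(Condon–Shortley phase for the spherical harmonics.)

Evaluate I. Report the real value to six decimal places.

-0.167630

Checks pass: Σm=0; 16 even; l₃=6∈[2,10].
(2·6+1)(2·4+1)(2·6+1) = 1521
Δ: 4! 8! 4! / 17! → 1/15315300
sum: t=0:+1/829440 t=1:−1/25920 t=2:+1/9216 t=3:−1/25920 t=4:+1/829440 = 7/207360
3j²(6 4 6; 0 0 0) = Δ·Π!·Σ² = 28/2431  (sign +1)
sum: t=0:+1/414720 = 1/414720
3j²(6 4 6; 1 -4 3) = Δ·Π!·Σ² = 49/2431  (sign -1)
combine: 4πI² = 1521·28/2431·49/2431 = 12348/34969
take √, sign -1: I = -0.16763001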